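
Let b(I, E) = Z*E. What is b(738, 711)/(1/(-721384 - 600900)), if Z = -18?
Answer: 16922590632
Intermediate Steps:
b(I, E) = -18*E
b(738, 711)/(1/(-721384 - 600900)) = (-18*711)/(1/(-721384 - 600900)) = -12798/(1/(-1322284)) = -12798/(-1/1322284) = -12798*(-1322284) = 16922590632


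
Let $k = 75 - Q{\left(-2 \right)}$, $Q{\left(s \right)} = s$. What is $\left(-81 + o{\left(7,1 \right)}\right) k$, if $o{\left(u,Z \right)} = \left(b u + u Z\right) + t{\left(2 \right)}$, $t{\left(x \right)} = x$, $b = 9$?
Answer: $-693$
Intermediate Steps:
$o{\left(u,Z \right)} = 2 + 9 u + Z u$ ($o{\left(u,Z \right)} = \left(9 u + u Z\right) + 2 = \left(9 u + Z u\right) + 2 = 2 + 9 u + Z u$)
$k = 77$ ($k = 75 - -2 = 75 + 2 = 77$)
$\left(-81 + o{\left(7,1 \right)}\right) k = \left(-81 + \left(2 + 9 \cdot 7 + 1 \cdot 7\right)\right) 77 = \left(-81 + \left(2 + 63 + 7\right)\right) 77 = \left(-81 + 72\right) 77 = \left(-9\right) 77 = -693$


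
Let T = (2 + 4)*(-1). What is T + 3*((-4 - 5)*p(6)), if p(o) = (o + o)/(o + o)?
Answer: -33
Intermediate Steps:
p(o) = 1 (p(o) = (2*o)/((2*o)) = (2*o)*(1/(2*o)) = 1)
T = -6 (T = 6*(-1) = -6)
T + 3*((-4 - 5)*p(6)) = -6 + 3*((-4 - 5)*1) = -6 + 3*(-9*1) = -6 + 3*(-9) = -6 - 27 = -33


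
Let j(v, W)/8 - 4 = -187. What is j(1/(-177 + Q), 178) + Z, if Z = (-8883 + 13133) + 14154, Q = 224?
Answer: 16940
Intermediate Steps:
Z = 18404 (Z = 4250 + 14154 = 18404)
j(v, W) = -1464 (j(v, W) = 32 + 8*(-187) = 32 - 1496 = -1464)
j(1/(-177 + Q), 178) + Z = -1464 + 18404 = 16940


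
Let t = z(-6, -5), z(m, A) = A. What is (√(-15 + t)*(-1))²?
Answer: -20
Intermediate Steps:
t = -5
(√(-15 + t)*(-1))² = (√(-15 - 5)*(-1))² = (√(-20)*(-1))² = ((2*I*√5)*(-1))² = (-2*I*√5)² = -20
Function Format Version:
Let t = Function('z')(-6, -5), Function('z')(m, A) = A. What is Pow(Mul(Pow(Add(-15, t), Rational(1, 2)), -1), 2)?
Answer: -20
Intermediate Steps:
t = -5
Pow(Mul(Pow(Add(-15, t), Rational(1, 2)), -1), 2) = Pow(Mul(Pow(Add(-15, -5), Rational(1, 2)), -1), 2) = Pow(Mul(Pow(-20, Rational(1, 2)), -1), 2) = Pow(Mul(Mul(2, I, Pow(5, Rational(1, 2))), -1), 2) = Pow(Mul(-2, I, Pow(5, Rational(1, 2))), 2) = -20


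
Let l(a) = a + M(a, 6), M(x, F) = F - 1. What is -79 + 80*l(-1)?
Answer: 241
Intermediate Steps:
M(x, F) = -1 + F
l(a) = 5 + a (l(a) = a + (-1 + 6) = a + 5 = 5 + a)
-79 + 80*l(-1) = -79 + 80*(5 - 1) = -79 + 80*4 = -79 + 320 = 241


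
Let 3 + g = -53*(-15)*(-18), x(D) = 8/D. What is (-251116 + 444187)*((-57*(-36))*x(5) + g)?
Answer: -10647672579/5 ≈ -2.1295e+9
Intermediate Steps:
g = -14313 (g = -3 - 53*(-15)*(-18) = -3 + 795*(-18) = -3 - 14310 = -14313)
(-251116 + 444187)*((-57*(-36))*x(5) + g) = (-251116 + 444187)*((-57*(-36))*(8/5) - 14313) = 193071*(2052*(8*(⅕)) - 14313) = 193071*(2052*(8/5) - 14313) = 193071*(16416/5 - 14313) = 193071*(-55149/5) = -10647672579/5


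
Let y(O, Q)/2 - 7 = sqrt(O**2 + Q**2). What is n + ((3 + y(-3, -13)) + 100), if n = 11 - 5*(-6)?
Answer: 158 + 2*sqrt(178) ≈ 184.68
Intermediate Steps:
n = 41 (n = 11 + 30 = 41)
y(O, Q) = 14 + 2*sqrt(O**2 + Q**2)
n + ((3 + y(-3, -13)) + 100) = 41 + ((3 + (14 + 2*sqrt((-3)**2 + (-13)**2))) + 100) = 41 + ((3 + (14 + 2*sqrt(9 + 169))) + 100) = 41 + ((3 + (14 + 2*sqrt(178))) + 100) = 41 + ((17 + 2*sqrt(178)) + 100) = 41 + (117 + 2*sqrt(178)) = 158 + 2*sqrt(178)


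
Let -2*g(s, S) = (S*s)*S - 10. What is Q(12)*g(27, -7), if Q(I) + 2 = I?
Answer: -6565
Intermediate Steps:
g(s, S) = 5 - s*S²/2 (g(s, S) = -((S*s)*S - 10)/2 = -(s*S² - 10)/2 = -(-10 + s*S²)/2 = 5 - s*S²/2)
Q(I) = -2 + I
Q(12)*g(27, -7) = (-2 + 12)*(5 - ½*27*(-7)²) = 10*(5 - ½*27*49) = 10*(5 - 1323/2) = 10*(-1313/2) = -6565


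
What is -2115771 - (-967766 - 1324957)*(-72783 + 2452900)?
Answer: 5456946872820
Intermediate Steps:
-2115771 - (-967766 - 1324957)*(-72783 + 2452900) = -2115771 - (-2292723)*2380117 = -2115771 - 1*(-5456948988591) = -2115771 + 5456948988591 = 5456946872820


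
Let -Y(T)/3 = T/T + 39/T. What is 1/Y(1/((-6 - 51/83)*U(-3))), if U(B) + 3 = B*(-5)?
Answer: 83/770547 ≈ 0.00010772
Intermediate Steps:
U(B) = -3 - 5*B (U(B) = -3 + B*(-5) = -3 - 5*B)
Y(T) = -3 - 117/T (Y(T) = -3*(T/T + 39/T) = -3*(1 + 39/T) = -3 - 117/T)
1/Y(1/((-6 - 51/83)*U(-3))) = 1/(-3 - 117*(-6 - 51/83)*(-3 - 5*(-3))) = 1/(-3 - 117*(-6 - 51*1/83)*(-3 + 15)) = 1/(-3 - 117/(1/(-6 - 51/83*12))) = 1/(-3 - 117/((1/12)/(-549/83))) = 1/(-3 - 117/((-83/549*1/12))) = 1/(-3 - 117/(-83/6588)) = 1/(-3 - 117*(-6588/83)) = 1/(-3 + 770796/83) = 1/(770547/83) = 83/770547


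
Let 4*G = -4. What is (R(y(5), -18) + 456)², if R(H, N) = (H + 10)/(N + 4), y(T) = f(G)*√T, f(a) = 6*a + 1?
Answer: 40628001/196 + 15935*√5/49 ≈ 2.0801e+5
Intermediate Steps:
G = -1 (G = (¼)*(-4) = -1)
f(a) = 1 + 6*a
y(T) = -5*√T (y(T) = (1 + 6*(-1))*√T = (1 - 6)*√T = -5*√T)
R(H, N) = (10 + H)/(4 + N)
(R(y(5), -18) + 456)² = ((10 - 5*√5)/(4 - 18) + 456)² = ((10 - 5*√5)/(-14) + 456)² = (-(10 - 5*√5)/14 + 456)² = ((-5/7 + 5*√5/14) + 456)² = (3187/7 + 5*√5/14)²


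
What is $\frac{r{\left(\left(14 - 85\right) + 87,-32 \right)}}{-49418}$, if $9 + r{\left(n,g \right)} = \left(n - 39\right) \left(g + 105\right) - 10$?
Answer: $\frac{849}{24709} \approx 0.03436$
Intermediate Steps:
$r{\left(n,g \right)} = -19 + \left(-39 + n\right) \left(105 + g\right)$ ($r{\left(n,g \right)} = -9 + \left(\left(n - 39\right) \left(g + 105\right) - 10\right) = -9 + \left(\left(-39 + n\right) \left(105 + g\right) - 10\right) = -9 + \left(-10 + \left(-39 + n\right) \left(105 + g\right)\right) = -19 + \left(-39 + n\right) \left(105 + g\right)$)
$\frac{r{\left(\left(14 - 85\right) + 87,-32 \right)}}{-49418} = \frac{-4114 - -1248 + 105 \left(\left(14 - 85\right) + 87\right) - 32 \left(\left(14 - 85\right) + 87\right)}{-49418} = \left(-4114 + 1248 + 105 \left(-71 + 87\right) - 32 \left(-71 + 87\right)\right) \left(- \frac{1}{49418}\right) = \left(-4114 + 1248 + 105 \cdot 16 - 512\right) \left(- \frac{1}{49418}\right) = \left(-4114 + 1248 + 1680 - 512\right) \left(- \frac{1}{49418}\right) = \left(-1698\right) \left(- \frac{1}{49418}\right) = \frac{849}{24709}$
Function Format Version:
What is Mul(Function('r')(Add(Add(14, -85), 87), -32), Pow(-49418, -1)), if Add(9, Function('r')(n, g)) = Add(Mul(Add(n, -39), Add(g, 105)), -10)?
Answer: Rational(849, 24709) ≈ 0.034360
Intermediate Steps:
Function('r')(n, g) = Add(-19, Mul(Add(-39, n), Add(105, g))) (Function('r')(n, g) = Add(-9, Add(Mul(Add(n, -39), Add(g, 105)), -10)) = Add(-9, Add(Mul(Add(-39, n), Add(105, g)), -10)) = Add(-9, Add(-10, Mul(Add(-39, n), Add(105, g)))) = Add(-19, Mul(Add(-39, n), Add(105, g))))
Mul(Function('r')(Add(Add(14, -85), 87), -32), Pow(-49418, -1)) = Mul(Add(-4114, Mul(-39, -32), Mul(105, Add(Add(14, -85), 87)), Mul(-32, Add(Add(14, -85), 87))), Pow(-49418, -1)) = Mul(Add(-4114, 1248, Mul(105, Add(-71, 87)), Mul(-32, Add(-71, 87))), Rational(-1, 49418)) = Mul(Add(-4114, 1248, Mul(105, 16), Mul(-32, 16)), Rational(-1, 49418)) = Mul(Add(-4114, 1248, 1680, -512), Rational(-1, 49418)) = Mul(-1698, Rational(-1, 49418)) = Rational(849, 24709)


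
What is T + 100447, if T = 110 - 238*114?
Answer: 73425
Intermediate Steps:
T = -27022 (T = 110 - 27132 = -27022)
T + 100447 = -27022 + 100447 = 73425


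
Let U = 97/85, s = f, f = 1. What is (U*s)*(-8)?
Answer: -776/85 ≈ -9.1294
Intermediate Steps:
s = 1
U = 97/85 (U = 97*(1/85) = 97/85 ≈ 1.1412)
(U*s)*(-8) = ((97/85)*1)*(-8) = (97/85)*(-8) = -776/85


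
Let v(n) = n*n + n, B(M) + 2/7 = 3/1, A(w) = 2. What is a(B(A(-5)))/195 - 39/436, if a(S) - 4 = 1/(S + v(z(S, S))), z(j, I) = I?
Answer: -3653483/53307540 ≈ -0.068536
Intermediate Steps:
B(M) = 19/7 (B(M) = -2/7 + 3/1 = -2/7 + 3*1 = -2/7 + 3 = 19/7)
v(n) = n + n² (v(n) = n² + n = n + n²)
a(S) = 4 + 1/(S + S*(1 + S))
a(B(A(-5)))/195 - 39/436 = ((1 + 4*(19/7)² + 8*(19/7))/((19/7)*(2 + 19/7)))/195 - 39/436 = (7*(1 + 4*(361/49) + 152/7)/(19*(33/7)))*(1/195) - 39*1/436 = ((7/19)*(7/33)*(1 + 1444/49 + 152/7))*(1/195) - 39/436 = ((7/19)*(7/33)*(2557/49))*(1/195) - 39/436 = (2557/627)*(1/195) - 39/436 = 2557/122265 - 39/436 = -3653483/53307540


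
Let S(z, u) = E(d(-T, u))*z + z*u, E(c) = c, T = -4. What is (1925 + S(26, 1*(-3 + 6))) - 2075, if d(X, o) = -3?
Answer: -150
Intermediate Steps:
S(z, u) = -3*z + u*z (S(z, u) = -3*z + z*u = -3*z + u*z)
(1925 + S(26, 1*(-3 + 6))) - 2075 = (1925 + 26*(-3 + 1*(-3 + 6))) - 2075 = (1925 + 26*(-3 + 1*3)) - 2075 = (1925 + 26*(-3 + 3)) - 2075 = (1925 + 26*0) - 2075 = (1925 + 0) - 2075 = 1925 - 2075 = -150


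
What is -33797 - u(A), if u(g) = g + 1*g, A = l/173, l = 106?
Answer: -5847093/173 ≈ -33798.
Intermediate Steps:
A = 106/173 ≈ 0.61272
u(g) = 2*g (u(g) = g + g = 2*g)
-33797 - u(A) = -33797 - 2*106/173 = -33797 - 1*212/173 = -33797 - 212/173 = -5847093/173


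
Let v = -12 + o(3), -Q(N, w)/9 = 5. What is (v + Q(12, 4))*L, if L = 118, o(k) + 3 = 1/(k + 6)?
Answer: -63602/9 ≈ -7066.9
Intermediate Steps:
o(k) = -3 + 1/(6 + k) (o(k) = -3 + 1/(k + 6) = -3 + 1/(6 + k))
Q(N, w) = -45 (Q(N, w) = -9*5 = -45)
v = -134/9 (v = -12 + (-17 - 3*3)/(6 + 3) = -12 + (-17 - 9)/9 = -12 + (1/9)*(-26) = -12 - 26/9 = -134/9 ≈ -14.889)
(v + Q(12, 4))*L = (-134/9 - 45)*118 = -539/9*118 = -63602/9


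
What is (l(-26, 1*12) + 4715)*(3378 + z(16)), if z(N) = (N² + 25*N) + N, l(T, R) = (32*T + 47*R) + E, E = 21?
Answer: 18095400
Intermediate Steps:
l(T, R) = 21 + 32*T + 47*R (l(T, R) = (32*T + 47*R) + 21 = 21 + 32*T + 47*R)
z(N) = N² + 26*N
(l(-26, 1*12) + 4715)*(3378 + z(16)) = ((21 + 32*(-26) + 47*(1*12)) + 4715)*(3378 + 16*(26 + 16)) = ((21 - 832 + 47*12) + 4715)*(3378 + 16*42) = ((21 - 832 + 564) + 4715)*(3378 + 672) = (-247 + 4715)*4050 = 4468*4050 = 18095400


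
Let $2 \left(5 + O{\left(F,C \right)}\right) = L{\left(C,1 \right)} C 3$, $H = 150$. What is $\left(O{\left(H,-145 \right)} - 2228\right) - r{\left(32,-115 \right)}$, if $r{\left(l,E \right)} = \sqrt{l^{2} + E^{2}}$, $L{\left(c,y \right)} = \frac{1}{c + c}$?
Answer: $- \frac{8929}{4} - \sqrt{14249} \approx -2351.6$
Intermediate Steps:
$L{\left(c,y \right)} = \frac{1}{2 c}$
$r{\left(l,E \right)} = \sqrt{E^{2} + l^{2}}$
$O{\left(F,C \right)} = - \frac{17}{4}$ ($O{\left(F,C \right)} = -5 + \frac{\frac{1}{2 C} C 3}{2} = -5 + \frac{\frac{1}{2} \cdot 3}{2} = -5 + \frac{1}{2} \cdot \frac{3}{2} = -5 + \frac{3}{4} = - \frac{17}{4}$)
$\left(O{\left(H,-145 \right)} - 2228\right) - r{\left(32,-115 \right)} = \left(- \frac{17}{4} - 2228\right) - \sqrt{\left(-115\right)^{2} + 32^{2}} = - \frac{8929}{4} - \sqrt{13225 + 1024} = - \frac{8929}{4} - \sqrt{14249}$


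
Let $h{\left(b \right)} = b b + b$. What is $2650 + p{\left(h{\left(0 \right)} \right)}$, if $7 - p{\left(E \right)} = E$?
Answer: $2657$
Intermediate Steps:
$h{\left(b \right)} = b + b^{2}$ ($h{\left(b \right)} = b^{2} + b = b + b^{2}$)
$p{\left(E \right)} = 7 - E$
$2650 + p{\left(h{\left(0 \right)} \right)} = 2650 + \left(7 - 0 \left(1 + 0\right)\right) = 2650 + \left(7 - 0 \cdot 1\right) = 2650 + \left(7 - 0\right) = 2650 + \left(7 + 0\right) = 2650 + 7 = 2657$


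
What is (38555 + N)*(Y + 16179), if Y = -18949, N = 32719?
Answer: -197428980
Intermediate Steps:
(38555 + N)*(Y + 16179) = (38555 + 32719)*(-18949 + 16179) = 71274*(-2770) = -197428980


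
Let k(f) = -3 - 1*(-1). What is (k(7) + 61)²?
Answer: 3481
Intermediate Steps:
k(f) = -2 (k(f) = -3 + 1 = -2)
(k(7) + 61)² = (-2 + 61)² = 59² = 3481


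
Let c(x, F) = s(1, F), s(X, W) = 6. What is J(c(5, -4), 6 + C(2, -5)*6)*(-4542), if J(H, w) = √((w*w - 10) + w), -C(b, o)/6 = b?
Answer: -9084*√1070 ≈ -2.9715e+5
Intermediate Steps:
C(b, o) = -6*b
c(x, F) = 6
J(H, w) = √(-10 + w + w²) (J(H, w) = √((w² - 10) + w) = √((-10 + w²) + w) = √(-10 + w + w²))
J(c(5, -4), 6 + C(2, -5)*6)*(-4542) = √(-10 + (6 - 6*2*6) + (6 - 6*2*6)²)*(-4542) = √(-10 + (6 - 12*6) + (6 - 12*6)²)*(-4542) = √(-10 + (6 - 72) + (6 - 72)²)*(-4542) = √(-10 - 66 + (-66)²)*(-4542) = √(-10 - 66 + 4356)*(-4542) = √4280*(-4542) = (2*√1070)*(-4542) = -9084*√1070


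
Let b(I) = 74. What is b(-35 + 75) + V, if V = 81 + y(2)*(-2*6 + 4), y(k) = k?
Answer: 139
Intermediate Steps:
V = 65 (V = 81 + 2*(-2*6 + 4) = 81 + 2*(-12 + 4) = 81 + 2*(-8) = 81 - 16 = 65)
b(-35 + 75) + V = 74 + 65 = 139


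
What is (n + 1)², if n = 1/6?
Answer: 49/36 ≈ 1.3611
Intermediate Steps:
n = ⅙ ≈ 0.16667
(n + 1)² = (⅙ + 1)² = (7/6)² = 49/36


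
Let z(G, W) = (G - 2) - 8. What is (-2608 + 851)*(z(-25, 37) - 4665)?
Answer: 8257900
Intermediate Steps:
z(G, W) = -10 + G (z(G, W) = (-2 + G) - 8 = -10 + G)
(-2608 + 851)*(z(-25, 37) - 4665) = (-2608 + 851)*((-10 - 25) - 4665) = -1757*(-35 - 4665) = -1757*(-4700) = 8257900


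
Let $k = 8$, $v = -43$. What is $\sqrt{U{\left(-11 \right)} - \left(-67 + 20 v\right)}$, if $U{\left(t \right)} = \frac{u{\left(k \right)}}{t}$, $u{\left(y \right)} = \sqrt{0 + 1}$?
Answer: $\frac{2 \sqrt{28039}}{11} \approx 30.445$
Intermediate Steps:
$u{\left(y \right)} = 1$ ($u{\left(y \right)} = \sqrt{1} = 1$)
$U{\left(t \right)} = \frac{1}{t}$ ($U{\left(t \right)} = 1 \frac{1}{t} = \frac{1}{t}$)
$\sqrt{U{\left(-11 \right)} - \left(-67 + 20 v\right)} = \sqrt{\frac{1}{-11} + \left(\left(-20\right) \left(-43\right) + 67\right)} = \sqrt{- \frac{1}{11} + \left(860 + 67\right)} = \sqrt{- \frac{1}{11} + 927} = \sqrt{\frac{10196}{11}} = \frac{2 \sqrt{28039}}{11}$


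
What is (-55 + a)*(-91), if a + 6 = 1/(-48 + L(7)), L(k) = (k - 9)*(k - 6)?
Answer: 277641/50 ≈ 5552.8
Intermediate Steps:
L(k) = (-9 + k)*(-6 + k)
a = -301/50 (a = -6 + 1/(-48 + (54 + 7² - 15*7)) = -6 + 1/(-48 + (54 + 49 - 105)) = -6 + 1/(-48 - 2) = -6 + 1/(-50) = -6 - 1/50 = -301/50 ≈ -6.0200)
(-55 + a)*(-91) = (-55 - 301/50)*(-91) = -3051/50*(-91) = 277641/50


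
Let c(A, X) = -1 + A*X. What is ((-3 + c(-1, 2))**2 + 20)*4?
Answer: 224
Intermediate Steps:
((-3 + c(-1, 2))**2 + 20)*4 = ((-3 + (-1 - 1*2))**2 + 20)*4 = ((-3 + (-1 - 2))**2 + 20)*4 = ((-3 - 3)**2 + 20)*4 = ((-6)**2 + 20)*4 = (36 + 20)*4 = 56*4 = 224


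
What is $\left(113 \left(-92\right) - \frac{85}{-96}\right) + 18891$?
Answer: $\frac{815605}{96} \approx 8495.9$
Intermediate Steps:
$\left(113 \left(-92\right) - \frac{85}{-96}\right) + 18891 = \left(-10396 - - \frac{85}{96}\right) + 18891 = \left(-10396 + \frac{85}{96}\right) + 18891 = - \frac{997931}{96} + 18891 = \frac{815605}{96}$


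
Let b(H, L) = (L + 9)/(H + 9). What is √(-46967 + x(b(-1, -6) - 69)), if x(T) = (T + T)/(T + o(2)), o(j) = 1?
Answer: I*√13745754509/541 ≈ 216.71*I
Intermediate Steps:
b(H, L) = (9 + L)/(9 + H)
x(T) = 2*T/(1 + T) (x(T) = (T + T)/(T + 1) = (2*T)/(1 + T) = 2*T/(1 + T))
√(-46967 + x(b(-1, -6) - 69)) = √(-46967 + 2*((9 - 6)/(9 - 1) - 69)/(1 + ((9 - 6)/(9 - 1) - 69))) = √(-46967 + 2*(3/8 - 69)/(1 + (3/8 - 69))) = √(-46967 + 2*(-549/8)/(1 - 549/8)) = √(-46967 + 2*(-549/8)/(-541/8)) = √(-46967 + 2*(-549/8)*(-8/541)) = √(-46967 + 1098/541) = √(-25408049/541) = I*√13745754509/541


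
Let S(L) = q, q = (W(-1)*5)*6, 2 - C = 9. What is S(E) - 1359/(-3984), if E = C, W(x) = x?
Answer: -39387/1328 ≈ -29.659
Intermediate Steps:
C = -7 (C = 2 - 1*9 = 2 - 9 = -7)
q = -30 (q = -1*5*6 = -5*6 = -30)
E = -7
S(L) = -30
S(E) - 1359/(-3984) = -30 - 1359/(-3984) = -30 - 1359*(-1/3984) = -30 + 453/1328 = -39387/1328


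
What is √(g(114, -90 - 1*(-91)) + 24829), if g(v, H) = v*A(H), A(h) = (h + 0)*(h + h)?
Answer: √25057 ≈ 158.29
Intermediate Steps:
A(h) = 2*h² (A(h) = h*(2*h) = 2*h²)
g(v, H) = 2*v*H² (g(v, H) = v*(2*H²) = 2*v*H²)
√(g(114, -90 - 1*(-91)) + 24829) = √(2*114*(-90 - 1*(-91))² + 24829) = √(2*114*(-90 + 91)² + 24829) = √(2*114*1² + 24829) = √(2*114*1 + 24829) = √(228 + 24829) = √25057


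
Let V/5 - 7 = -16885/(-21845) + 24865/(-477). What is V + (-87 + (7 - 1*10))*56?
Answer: -10965606845/2084013 ≈ -5261.8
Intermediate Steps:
V = -462181325/2084013 (V = 35 + 5*(-16885/(-21845) + 24865/(-477)) = 35 + 5*(-16885*(-1/21845) + 24865*(-1/477)) = 35 + 5*(3377/4369 - 24865/477) = 35 + 5*(-107024356/2084013) = 35 - 535121780/2084013 = -462181325/2084013 ≈ -221.77)
V + (-87 + (7 - 1*10))*56 = -462181325/2084013 + (-87 + (7 - 1*10))*56 = -462181325/2084013 + (-87 + (7 - 10))*56 = -462181325/2084013 + (-87 - 3)*56 = -462181325/2084013 - 90*56 = -462181325/2084013 - 5040 = -10965606845/2084013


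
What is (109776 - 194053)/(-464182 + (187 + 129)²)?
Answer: 84277/364326 ≈ 0.23132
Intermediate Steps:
(109776 - 194053)/(-464182 + (187 + 129)²) = -84277/(-464182 + 316²) = -84277/(-464182 + 99856) = -84277/(-364326) = -84277*(-1/364326) = 84277/364326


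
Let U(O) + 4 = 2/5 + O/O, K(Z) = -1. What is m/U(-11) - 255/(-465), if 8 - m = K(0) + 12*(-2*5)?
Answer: -19774/403 ≈ -49.067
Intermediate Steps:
U(O) = -13/5 (U(O) = -4 + (2/5 + O/O) = -4 + (2*(⅕) + 1) = -4 + (⅖ + 1) = -4 + 7/5 = -13/5)
m = 129 (m = 8 - (-1 + 12*(-2*5)) = 8 - (-1 + 12*(-10)) = 8 - (-1 - 120) = 8 - 1*(-121) = 8 + 121 = 129)
m/U(-11) - 255/(-465) = 129/(-13/5) - 255/(-465) = 129*(-5/13) - 255*(-1/465) = -645/13 + 17/31 = -19774/403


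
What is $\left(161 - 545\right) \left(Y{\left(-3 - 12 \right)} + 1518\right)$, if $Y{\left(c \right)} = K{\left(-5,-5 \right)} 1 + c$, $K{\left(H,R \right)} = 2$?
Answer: $-577920$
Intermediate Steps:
$Y{\left(c \right)} = 2 + c$ ($Y{\left(c \right)} = 2 \cdot 1 + c = 2 + c$)
$\left(161 - 545\right) \left(Y{\left(-3 - 12 \right)} + 1518\right) = \left(161 - 545\right) \left(\left(2 - 15\right) + 1518\right) = - 384 \left(\left(2 - 15\right) + 1518\right) = - 384 \left(-13 + 1518\right) = \left(-384\right) 1505 = -577920$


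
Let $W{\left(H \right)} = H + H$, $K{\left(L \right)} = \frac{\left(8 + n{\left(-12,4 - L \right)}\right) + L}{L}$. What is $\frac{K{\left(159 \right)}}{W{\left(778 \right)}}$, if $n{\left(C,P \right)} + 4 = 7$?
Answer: $\frac{85}{123702} \approx 0.00068714$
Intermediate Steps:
$n{\left(C,P \right)} = 3$ ($n{\left(C,P \right)} = -4 + 7 = 3$)
$K{\left(L \right)} = \frac{11 + L}{L}$ ($K{\left(L \right)} = \frac{\left(8 + 3\right) + L}{L} = \frac{11 + L}{L}$)
$W{\left(H \right)} = 2 H$
$\frac{K{\left(159 \right)}}{W{\left(778 \right)}} = \frac{\frac{1}{159} \left(11 + 159\right)}{2 \cdot 778} = \frac{\frac{1}{159} \cdot 170}{1556} = \frac{170}{159} \cdot \frac{1}{1556} = \frac{85}{123702}$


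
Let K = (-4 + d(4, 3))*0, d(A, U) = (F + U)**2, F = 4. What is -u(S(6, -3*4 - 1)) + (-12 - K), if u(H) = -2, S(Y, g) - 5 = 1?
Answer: -10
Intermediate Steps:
S(Y, g) = 6 (S(Y, g) = 5 + 1 = 6)
d(A, U) = (4 + U)**2
K = 0 (K = (-4 + (4 + 3)**2)*0 = (-4 + 7**2)*0 = (-4 + 49)*0 = 45*0 = 0)
-u(S(6, -3*4 - 1)) + (-12 - K) = -1*(-2) + (-12 - 1*0) = 2 + (-12 + 0) = 2 - 12 = -10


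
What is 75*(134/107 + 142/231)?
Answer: 1153700/8239 ≈ 140.03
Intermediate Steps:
75*(134/107 + 142/231) = 75*(46148/24717) = 1153700/8239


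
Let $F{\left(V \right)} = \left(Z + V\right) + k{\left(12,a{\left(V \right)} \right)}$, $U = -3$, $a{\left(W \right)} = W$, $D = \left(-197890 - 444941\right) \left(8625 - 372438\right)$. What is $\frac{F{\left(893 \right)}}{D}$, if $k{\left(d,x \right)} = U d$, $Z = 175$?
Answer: $\frac{344}{77956758201} \approx 4.4127 \cdot 10^{-9}$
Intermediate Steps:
$D = 233870274603$ ($D = \left(-642831\right) \left(-363813\right) = 233870274603$)
$k{\left(d,x \right)} = - 3 d$
$F{\left(V \right)} = 139 + V$ ($F{\left(V \right)} = \left(175 + V\right) - 36 = 139 + V$)
$\frac{F{\left(893 \right)}}{D} = \frac{139 + 893}{233870274603} = 1032 \cdot \frac{1}{233870274603} = \frac{344}{77956758201}$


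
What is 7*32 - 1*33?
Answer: 191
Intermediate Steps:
7*32 - 1*33 = 224 - 33 = 191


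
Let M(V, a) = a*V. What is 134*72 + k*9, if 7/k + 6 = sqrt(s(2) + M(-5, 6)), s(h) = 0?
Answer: 106065/11 - 21*I*sqrt(30)/22 ≈ 9642.3 - 5.2283*I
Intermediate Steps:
M(V, a) = V*a
k = 7/(-6 + I*sqrt(30)) (k = 7/(-6 + sqrt(0 - 5*6)) = 7/(-6 + sqrt(0 - 30)) = 7/(-6 + sqrt(-30)) = 7/(-6 + I*sqrt(30)) ≈ -0.63636 - 0.58092*I)
134*72 + k*9 = 134*72 + (-7/11 - 7*I*sqrt(30)/66)*9 = 9648 + (-63/11 - 21*I*sqrt(30)/22) = 106065/11 - 21*I*sqrt(30)/22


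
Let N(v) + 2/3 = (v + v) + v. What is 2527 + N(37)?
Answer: 7912/3 ≈ 2637.3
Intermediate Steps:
N(v) = -⅔ + 3*v (N(v) = -⅔ + ((v + v) + v) = -⅔ + (2*v + v) = -⅔ + 3*v)
2527 + N(37) = 2527 + (-⅔ + 3*37) = 2527 + (-⅔ + 111) = 2527 + 331/3 = 7912/3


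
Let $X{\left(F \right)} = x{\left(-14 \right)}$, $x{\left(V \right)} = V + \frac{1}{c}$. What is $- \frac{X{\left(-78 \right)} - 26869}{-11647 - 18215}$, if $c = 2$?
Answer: $- \frac{53765}{59724} \approx -0.90022$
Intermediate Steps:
$x{\left(V \right)} = \frac{1}{2} + V$ ($x{\left(V \right)} = V + \frac{1}{2} = \frac{1}{2} + V$)
$X{\left(F \right)} = - \frac{27}{2}$ ($X{\left(F \right)} = \frac{1}{2} - 14 = - \frac{27}{2}$)
$- \frac{X{\left(-78 \right)} - 26869}{-11647 - 18215} = - \frac{- \frac{27}{2} - 26869}{-11647 - 18215} = - \frac{-53765}{2 \left(-29862\right)} = - \frac{\left(-53765\right) \left(-1\right)}{2 \cdot 29862} = \left(-1\right) \frac{53765}{59724} = - \frac{53765}{59724}$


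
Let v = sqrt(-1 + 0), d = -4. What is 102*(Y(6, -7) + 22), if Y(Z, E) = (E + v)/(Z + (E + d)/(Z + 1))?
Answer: 64566/31 + 714*I/31 ≈ 2082.8 + 23.032*I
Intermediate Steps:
v = I (v = sqrt(-1) = I ≈ 1.0*I)
Y(Z, E) = (I + E)/(Z + (-4 + E)/(1 + Z)) (Y(Z, E) = (E + I)/(Z + (E - 4)/(Z + 1)) = (I + E)/(Z + (-4 + E)/(1 + Z)))
102*(Y(6, -7) + 22) = 102*((I - 7 + I*6 - 7*6)/(-4 - 7 + 6 + 6**2) + 22) = 102*((I - 7 + 6*I - 42)/(-4 - 7 + 6 + 36) + 22) = 102*((-49 + 7*I)/31 + 22) = 102*((-49/31 + 7*I/31) + 22) = 102*(633/31 + 7*I/31) = 64566/31 + 714*I/31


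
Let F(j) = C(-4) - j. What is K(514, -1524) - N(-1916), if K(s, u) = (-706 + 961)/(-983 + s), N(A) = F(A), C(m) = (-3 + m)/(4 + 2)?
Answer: -5389871/2814 ≈ -1915.4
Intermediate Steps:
C(m) = -½ + m/6 (C(m) = (-3 + m)/6 = (-3 + m)*(⅙) = -½ + m/6)
F(j) = -7/6 - j (F(j) = (-½ + (⅙)*(-4)) - j = (-½ - ⅔) - j = -7/6 - j)
N(A) = -7/6 - A
K(s, u) = 255/(-983 + s)
K(514, -1524) - N(-1916) = 255/(-983 + 514) - (-7/6 - 1*(-1916)) = 255/(-469) - (-7/6 + 1916) = 255*(-1/469) - 1*11489/6 = -255/469 - 11489/6 = -5389871/2814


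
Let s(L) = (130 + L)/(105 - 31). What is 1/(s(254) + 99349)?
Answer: 37/3676105 ≈ 1.0065e-5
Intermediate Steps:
s(L) = 65/37 + L/74 (s(L) = (130 + L)/74 = (130 + L)*(1/74) = 65/37 + L/74)
1/(s(254) + 99349) = 1/((65/37 + (1/74)*254) + 99349) = 1/((65/37 + 127/37) + 99349) = 1/(192/37 + 99349) = 1/(3676105/37) = 37/3676105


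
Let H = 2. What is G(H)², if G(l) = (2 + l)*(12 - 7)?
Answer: 400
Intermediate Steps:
G(l) = 10 + 5*l (G(l) = (2 + l)*5 = 10 + 5*l)
G(H)² = (10 + 5*2)² = (10 + 10)² = 20² = 400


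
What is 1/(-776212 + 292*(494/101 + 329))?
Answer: -101/68550296 ≈ -1.4734e-6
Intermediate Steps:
1/(-776212 + 292*(494/101 + 329)) = 1/(-776212 + 292*(33723/101)) = 1/(-776212 + 9847116/101) = 1/(-68550296/101) = -101/68550296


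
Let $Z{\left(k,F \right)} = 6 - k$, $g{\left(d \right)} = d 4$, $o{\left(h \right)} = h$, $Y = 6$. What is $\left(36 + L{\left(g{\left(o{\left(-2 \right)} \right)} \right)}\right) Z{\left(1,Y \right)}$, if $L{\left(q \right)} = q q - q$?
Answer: $540$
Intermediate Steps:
$g{\left(d \right)} = 4 d$
$L{\left(q \right)} = q^{2} - q$
$\left(36 + L{\left(g{\left(o{\left(-2 \right)} \right)} \right)}\right) Z{\left(1,Y \right)} = \left(36 + 4 \left(-2\right) \left(-1 + 4 \left(-2\right)\right)\right) \left(6 - 1\right) = \left(36 - 8 \left(-1 - 8\right)\right) \left(6 - 1\right) = \left(36 - -72\right) 5 = \left(36 + 72\right) 5 = 108 \cdot 5 = 540$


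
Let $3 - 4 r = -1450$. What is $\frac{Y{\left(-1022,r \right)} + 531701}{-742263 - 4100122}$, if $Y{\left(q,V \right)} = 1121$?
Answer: $- \frac{532822}{4842385} \approx -0.11003$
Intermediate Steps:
$r = \frac{1453}{4}$ ($r = \frac{3}{4} - - \frac{725}{2} = \frac{3}{4} + \frac{725}{2} = \frac{1453}{4} \approx 363.25$)
$\frac{Y{\left(-1022,r \right)} + 531701}{-742263 - 4100122} = \frac{1121 + 531701}{-742263 - 4100122} = \frac{532822}{-4842385} = 532822 \left(- \frac{1}{4842385}\right) = - \frac{532822}{4842385}$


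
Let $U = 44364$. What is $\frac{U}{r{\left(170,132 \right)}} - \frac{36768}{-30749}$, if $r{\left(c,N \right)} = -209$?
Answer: $- \frac{1356464124}{6426541} \approx -211.07$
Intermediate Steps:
$\frac{U}{r{\left(170,132 \right)}} - \frac{36768}{-30749} = \frac{44364}{-209} - \frac{36768}{-30749} = 44364 \left(- \frac{1}{209}\right) - - \frac{36768}{30749} = - \frac{44364}{209} + \frac{36768}{30749} = - \frac{1356464124}{6426541}$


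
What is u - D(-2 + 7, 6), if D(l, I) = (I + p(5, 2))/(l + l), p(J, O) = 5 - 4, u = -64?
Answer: -647/10 ≈ -64.700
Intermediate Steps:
p(J, O) = 1
D(l, I) = (1 + I)/(2*l) (D(l, I) = (I + 1)/(l + l) = (1 + I)/((2*l)) = (1 + I)*(1/(2*l)) = (1 + I)/(2*l))
u - D(-2 + 7, 6) = -64 - (1 + 6)/(2*(-2 + 7)) = -64 - 7/(2*5) = -64 - 1*7/10 = -64 - 7/10 = -647/10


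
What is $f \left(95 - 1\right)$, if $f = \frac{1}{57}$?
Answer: $\frac{94}{57} \approx 1.6491$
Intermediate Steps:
$f = \frac{1}{57} \approx 0.017544$
$f \left(95 - 1\right) = \frac{95 - 1}{57} = \frac{1}{57} \cdot 94 = \frac{94}{57}$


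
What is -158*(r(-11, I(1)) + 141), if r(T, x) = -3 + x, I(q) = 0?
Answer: -21804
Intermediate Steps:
-158*(r(-11, I(1)) + 141) = -158*((-3 + 0) + 141) = -158*(-3 + 141) = -158*138 = -21804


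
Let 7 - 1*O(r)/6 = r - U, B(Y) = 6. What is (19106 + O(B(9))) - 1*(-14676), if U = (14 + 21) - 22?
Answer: 33866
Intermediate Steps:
U = 13 (U = 35 - 22 = 13)
O(r) = 120 - 6*r (O(r) = 42 - 6*(r - 1*13) = 42 - 6*(r - 13) = 42 - 6*(-13 + r) = 42 + (78 - 6*r) = 120 - 6*r)
(19106 + O(B(9))) - 1*(-14676) = (19106 + (120 - 6*6)) - 1*(-14676) = (19106 + (120 - 36)) + 14676 = (19106 + 84) + 14676 = 19190 + 14676 = 33866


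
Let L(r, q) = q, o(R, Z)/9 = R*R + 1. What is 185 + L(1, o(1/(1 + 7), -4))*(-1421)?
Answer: -819445/64 ≈ -12804.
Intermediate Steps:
o(R, Z) = 9 + 9*R² (o(R, Z) = 9*(R*R + 1) = 9*(R² + 1) = 9*(1 + R²) = 9 + 9*R²)
185 + L(1, o(1/(1 + 7), -4))*(-1421) = 185 + (9 + 9*(1/(1 + 7))²)*(-1421) = 185 + (9 + 9*(1/8)²)*(-1421) = 185 + (9 + 9*(⅛)²)*(-1421) = 185 + (9 + 9*(1/64))*(-1421) = 185 + (9 + 9/64)*(-1421) = 185 + (585/64)*(-1421) = 185 - 831285/64 = -819445/64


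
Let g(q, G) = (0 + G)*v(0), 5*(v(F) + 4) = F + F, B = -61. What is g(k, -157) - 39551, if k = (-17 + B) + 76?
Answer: -38923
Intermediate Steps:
v(F) = -4 + 2*F/5 (v(F) = -4 + (F + F)/5 = -4 + (2*F)/5 = -4 + 2*F/5)
k = -2 (k = (-17 - 61) + 76 = -78 + 76 = -2)
g(q, G) = -4*G (g(q, G) = (0 + G)*(-4 + (⅖)*0) = G*(-4 + 0) = G*(-4) = -4*G)
g(k, -157) - 39551 = -4*(-157) - 39551 = 628 - 39551 = -38923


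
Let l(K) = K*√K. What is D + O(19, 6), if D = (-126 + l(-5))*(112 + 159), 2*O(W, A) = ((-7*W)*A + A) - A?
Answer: -34545 - 1355*I*√5 ≈ -34545.0 - 3029.9*I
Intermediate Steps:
O(W, A) = -7*A*W/2 (O(W, A) = (((-7*W)*A + A) - A)/2 = ((-7*A*W + A) - A)/2 = ((A - 7*A*W) - A)/2 = (-7*A*W)/2 = -7*A*W/2)
l(K) = K^(3/2)
D = -34146 - 1355*I*√5 (D = (-126 + (-5)^(3/2))*(112 + 159) = (-126 - 5*I*√5)*271 = -34146 - 1355*I*√5 ≈ -34146.0 - 3029.9*I)
D + O(19, 6) = (-34146 - 1355*I*√5) - 7/2*6*19 = (-34146 - 1355*I*√5) - 399 = -34545 - 1355*I*√5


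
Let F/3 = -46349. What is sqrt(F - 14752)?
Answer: I*sqrt(153799) ≈ 392.17*I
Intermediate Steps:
F = -139047 (F = 3*(-46349) = -139047)
sqrt(F - 14752) = sqrt(-139047 - 14752) = sqrt(-153799) = I*sqrt(153799)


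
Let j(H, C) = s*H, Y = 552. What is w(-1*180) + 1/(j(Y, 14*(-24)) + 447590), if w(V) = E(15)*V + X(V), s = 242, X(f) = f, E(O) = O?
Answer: -1673781119/581174 ≈ -2880.0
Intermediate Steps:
j(H, C) = 242*H
w(V) = 16*V (w(V) = 15*V + V = 16*V)
w(-1*180) + 1/(j(Y, 14*(-24)) + 447590) = 16*(-1*180) + 1/(242*552 + 447590) = 16*(-180) + 1/(133584 + 447590) = -2880 + 1/581174 = -1673781119/581174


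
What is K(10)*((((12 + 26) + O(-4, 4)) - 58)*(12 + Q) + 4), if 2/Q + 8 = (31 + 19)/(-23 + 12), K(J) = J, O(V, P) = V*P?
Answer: -97120/23 ≈ -4222.6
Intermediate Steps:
O(V, P) = P*V
Q = -11/69 (Q = 2/(-8 + (31 + 19)/(-23 + 12)) = 2/(-8 + 50/(-11)) = 2/(-8 + 50*(-1/11)) = 2/(-8 - 50/11) = 2/(-138/11) = 2*(-11/138) = -11/69 ≈ -0.15942)
K(10)*((((12 + 26) + O(-4, 4)) - 58)*(12 + Q) + 4) = 10*((((12 + 26) + 4*(-4)) - 58)*(12 - 11/69) + 4) = 10*(((38 - 16) - 58)*(817/69) + 4) = 10*((22 - 58)*(817/69) + 4) = 10*(-36*817/69 + 4) = 10*(-9804/23 + 4) = 10*(-9712/23) = -97120/23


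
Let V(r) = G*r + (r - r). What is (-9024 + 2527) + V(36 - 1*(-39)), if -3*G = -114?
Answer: -3647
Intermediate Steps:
G = 38 (G = -⅓*(-114) = 38)
V(r) = 38*r (V(r) = 38*r + (r - r) = 38*r + 0 = 38*r)
(-9024 + 2527) + V(36 - 1*(-39)) = (-9024 + 2527) + 38*(36 - 1*(-39)) = -6497 + 38*(36 + 39) = -6497 + 38*75 = -6497 + 2850 = -3647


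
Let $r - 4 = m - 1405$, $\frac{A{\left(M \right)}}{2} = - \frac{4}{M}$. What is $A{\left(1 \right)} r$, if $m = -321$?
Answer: $13776$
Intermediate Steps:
$A{\left(M \right)} = - \frac{8}{M}$ ($A{\left(M \right)} = 2 \left(- \frac{4}{M}\right) = - \frac{8}{M}$)
$r = -1722$ ($r = 4 - 1726 = -1722$)
$A{\left(1 \right)} r = - \frac{8}{1} \left(-1722\right) = \left(-8\right) 1 \left(-1722\right) = \left(-8\right) \left(-1722\right) = 13776$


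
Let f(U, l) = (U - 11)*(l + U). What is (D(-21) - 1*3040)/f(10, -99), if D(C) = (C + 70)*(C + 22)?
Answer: -2991/89 ≈ -33.607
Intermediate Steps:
f(U, l) = (-11 + U)*(U + l)
D(C) = (22 + C)*(70 + C) (D(C) = (70 + C)*(22 + C) = (22 + C)*(70 + C))
(D(-21) - 1*3040)/f(10, -99) = ((1540 + (-21)**2 + 92*(-21)) - 1*3040)/(10**2 - 11*10 - 11*(-99) + 10*(-99)) = ((1540 + 441 - 1932) - 3040)/(100 - 110 + 1089 - 990) = (49 - 3040)/89 = -2991*1/89 = -2991/89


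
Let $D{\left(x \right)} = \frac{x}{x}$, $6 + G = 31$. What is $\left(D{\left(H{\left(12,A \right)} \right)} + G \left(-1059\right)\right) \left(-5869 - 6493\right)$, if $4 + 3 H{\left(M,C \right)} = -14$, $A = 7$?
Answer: $327271588$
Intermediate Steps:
$G = 25$ ($G = -6 + 31 = 25$)
$H{\left(M,C \right)} = -6$ ($H{\left(M,C \right)} = - \frac{4}{3} + \frac{1}{3} \left(-14\right) = - \frac{4}{3} - \frac{14}{3} = -6$)
$D{\left(x \right)} = 1$
$\left(D{\left(H{\left(12,A \right)} \right)} + G \left(-1059\right)\right) \left(-5869 - 6493\right) = \left(1 + 25 \left(-1059\right)\right) \left(-5869 - 6493\right) = \left(1 - 26475\right) \left(-12362\right) = \left(-26474\right) \left(-12362\right) = 327271588$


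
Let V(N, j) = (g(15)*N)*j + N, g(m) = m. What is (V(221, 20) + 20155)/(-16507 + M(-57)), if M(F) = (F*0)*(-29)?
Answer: -86676/16507 ≈ -5.2509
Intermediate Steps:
M(F) = 0 (M(F) = 0*(-29) = 0)
V(N, j) = N + 15*N*j (V(N, j) = (15*N)*j + N = 15*N*j + N = N + 15*N*j)
(V(221, 20) + 20155)/(-16507 + M(-57)) = (221*(1 + 15*20) + 20155)/(-16507 + 0) = (221*(1 + 300) + 20155)/(-16507) = (221*301 + 20155)*(-1/16507) = (66521 + 20155)*(-1/16507) = 86676*(-1/16507) = -86676/16507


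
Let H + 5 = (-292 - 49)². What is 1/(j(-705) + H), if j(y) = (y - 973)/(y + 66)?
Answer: 639/74302042 ≈ 8.6000e-6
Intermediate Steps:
j(y) = (-973 + y)/(66 + y)
H = 116276 (H = -5 + (-292 - 49)² = -5 + (-341)² = -5 + 116281 = 116276)
1/(j(-705) + H) = 1/((-973 - 705)/(66 - 705) + 116276) = 1/(-1678/(-639) + 116276) = 1/(-1/639*(-1678) + 116276) = 1/(1678/639 + 116276) = 1/(74302042/639) = 639/74302042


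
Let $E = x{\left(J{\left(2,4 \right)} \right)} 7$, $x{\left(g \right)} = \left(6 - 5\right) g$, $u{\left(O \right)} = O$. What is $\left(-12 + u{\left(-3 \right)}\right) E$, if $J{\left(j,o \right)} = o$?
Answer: $-420$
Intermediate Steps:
$x{\left(g \right)} = g$ ($x{\left(g \right)} = 1 g = g$)
$E = 28$ ($E = 4 \cdot 7 = 28$)
$\left(-12 + u{\left(-3 \right)}\right) E = \left(-12 - 3\right) 28 = \left(-15\right) 28 = -420$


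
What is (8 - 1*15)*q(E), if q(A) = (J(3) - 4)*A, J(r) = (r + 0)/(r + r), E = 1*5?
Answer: 245/2 ≈ 122.50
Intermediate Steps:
E = 5
J(r) = ½ (J(r) = r/((2*r)) = r*(1/(2*r)) = ½)
q(A) = -7*A/2 (q(A) = (½ - 4)*A = -7*A/2)
(8 - 1*15)*q(E) = (8 - 1*15)*(-7/2*5) = (8 - 15)*(-35/2) = -7*(-35/2) = 245/2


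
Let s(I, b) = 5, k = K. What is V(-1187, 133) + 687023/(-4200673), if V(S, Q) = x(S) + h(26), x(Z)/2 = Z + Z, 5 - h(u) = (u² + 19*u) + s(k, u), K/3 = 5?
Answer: -24860269837/4200673 ≈ -5918.2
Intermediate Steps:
K = 15 (K = 3*5 = 15)
k = 15
h(u) = -u² - 19*u (h(u) = 5 - ((u² + 19*u) + 5) = 5 - (5 + u² + 19*u) = 5 + (-5 - u² - 19*u) = -u² - 19*u)
x(Z) = 4*Z (x(Z) = 2*(Z + Z) = 2*(2*Z) = 4*Z)
V(S, Q) = -1170 + 4*S (V(S, Q) = 4*S + 26*(-19 - 1*26) = 4*S + 26*(-19 - 26) = 4*S + 26*(-45) = 4*S - 1170 = -1170 + 4*S)
V(-1187, 133) + 687023/(-4200673) = (-1170 + 4*(-1187)) + 687023/(-4200673) = (-1170 - 4748) + 687023*(-1/4200673) = -5918 - 687023/4200673 = -24860269837/4200673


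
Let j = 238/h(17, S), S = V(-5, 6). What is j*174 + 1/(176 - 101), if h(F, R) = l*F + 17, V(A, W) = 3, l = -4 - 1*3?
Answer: -30449/75 ≈ -405.99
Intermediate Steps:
l = -7 (l = -4 - 3 = -7)
S = 3
h(F, R) = 17 - 7*F (h(F, R) = -7*F + 17 = 17 - 7*F)
j = -7/3 (j = 238/(17 - 7*17) = 238/(17 - 119) = 238/(-102) = 238*(-1/102) = -7/3 ≈ -2.3333)
j*174 + 1/(176 - 101) = -7/3*174 + 1/(176 - 101) = -406 + 1/75 = -30449/75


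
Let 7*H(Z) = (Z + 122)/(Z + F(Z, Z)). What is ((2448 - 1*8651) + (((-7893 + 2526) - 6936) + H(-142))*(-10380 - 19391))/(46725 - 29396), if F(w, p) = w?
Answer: 26004893845/1230359 ≈ 21136.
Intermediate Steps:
H(Z) = (122 + Z)/(14*Z) (H(Z) = ((Z + 122)/(Z + Z))/7 = ((122 + Z)/((2*Z)))/7 = ((122 + Z)*(1/(2*Z)))/7 = ((122 + Z)/(2*Z))/7 = (122 + Z)/(14*Z))
((2448 - 1*8651) + (((-7893 + 2526) - 6936) + H(-142))*(-10380 - 19391))/(46725 - 29396) = ((2448 - 1*8651) + (((-7893 + 2526) - 6936) + (1/14)*(122 - 142)/(-142))*(-10380 - 19391))/(46725 - 29396) = ((2448 - 8651) + ((-5367 - 6936) + (1/14)*(-1/142)*(-20))*(-29771))/17329 = (-6203 + (-12303 + 5/497)*(-29771))*(1/17329) = (-6203 - 6114586/497*(-29771))*(1/17329) = (-6203 + 26005334258/71)*(1/17329) = (26004893845/71)*(1/17329) = 26004893845/1230359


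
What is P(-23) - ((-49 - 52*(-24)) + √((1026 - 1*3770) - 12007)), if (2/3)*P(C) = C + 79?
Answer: -1115 - 3*I*√1639 ≈ -1115.0 - 121.45*I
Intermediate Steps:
P(C) = 237/2 + 3*C/2 (P(C) = 3*(C + 79)/2 = 3*(79 + C)/2 = 237/2 + 3*C/2)
P(-23) - ((-49 - 52*(-24)) + √((1026 - 1*3770) - 12007)) = (237/2 + (3/2)*(-23)) - ((-49 - 52*(-24)) + √((1026 - 1*3770) - 12007)) = (237/2 - 69/2) - ((-49 + 1248) + √((1026 - 3770) - 12007)) = 84 - (1199 + √(-2744 - 12007)) = 84 - (1199 + √(-14751)) = 84 - (1199 + 3*I*√1639) = 84 + (-1199 - 3*I*√1639) = -1115 - 3*I*√1639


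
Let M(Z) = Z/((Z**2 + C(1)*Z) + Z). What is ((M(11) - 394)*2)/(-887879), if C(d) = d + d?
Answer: 5515/6215153 ≈ 0.00088735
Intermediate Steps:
C(d) = 2*d
M(Z) = Z/(Z**2 + 3*Z) (M(Z) = Z/((Z**2 + (2*1)*Z) + Z) = Z/((Z**2 + 2*Z) + Z) = Z/(Z**2 + 3*Z))
((M(11) - 394)*2)/(-887879) = ((1/(3 + 11) - 394)*2)/(-887879) = ((1/14 - 394)*2)*(-1/887879) = -5515/14*2*(-1/887879) = -5515/7*(-1/887879) = 5515/6215153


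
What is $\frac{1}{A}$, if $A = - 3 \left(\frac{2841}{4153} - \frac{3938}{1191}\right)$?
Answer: $\frac{1648741}{12970883} \approx 0.12711$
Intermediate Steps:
$A = \frac{12970883}{1648741}$ ($A = - 3 \left(2841 \cdot \frac{1}{4153} - \frac{3938}{1191}\right) = - 3 \left(\frac{2841}{4153} - \frac{3938}{1191}\right) = \left(-3\right) \left(- \frac{12970883}{4946223}\right) = \frac{12970883}{1648741} \approx 7.8671$)
$\frac{1}{A} = \frac{1}{\frac{12970883}{1648741}} = \frac{1648741}{12970883}$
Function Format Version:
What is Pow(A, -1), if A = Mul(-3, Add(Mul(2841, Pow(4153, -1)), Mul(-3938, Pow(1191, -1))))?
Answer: Rational(1648741, 12970883) ≈ 0.12711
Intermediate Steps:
A = Rational(12970883, 1648741) (A = Mul(-3, Add(Mul(2841, Rational(1, 4153)), Mul(-3938, Rational(1, 1191)))) = Mul(-3, Add(Rational(2841, 4153), Rational(-3938, 1191))) = Mul(-3, Rational(-12970883, 4946223)) = Rational(12970883, 1648741) ≈ 7.8671)
Pow(A, -1) = Pow(Rational(12970883, 1648741), -1) = Rational(1648741, 12970883)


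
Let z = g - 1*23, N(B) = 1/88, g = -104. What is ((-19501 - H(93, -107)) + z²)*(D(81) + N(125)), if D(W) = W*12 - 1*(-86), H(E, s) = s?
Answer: -303987825/88 ≈ -3.4544e+6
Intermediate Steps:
D(W) = 86 + 12*W (D(W) = 12*W + 86 = 86 + 12*W)
N(B) = 1/88
z = -127 (z = -104 - 1*23 = -104 - 23 = -127)
((-19501 - H(93, -107)) + z²)*(D(81) + N(125)) = ((-19501 - 1*(-107)) + (-127)²)*((86 + 12*81) + 1/88) = ((-19501 + 107) + 16129)*((86 + 972) + 1/88) = (-19394 + 16129)*(1058 + 1/88) = -3265*93105/88 = -303987825/88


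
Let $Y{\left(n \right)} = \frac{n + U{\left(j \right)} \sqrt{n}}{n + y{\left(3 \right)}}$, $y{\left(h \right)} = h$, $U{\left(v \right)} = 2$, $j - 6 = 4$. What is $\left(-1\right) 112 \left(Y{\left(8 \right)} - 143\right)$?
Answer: $\frac{175280}{11} - \frac{448 \sqrt{2}}{11} \approx 15877.0$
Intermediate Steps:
$j = 10$ ($j = 6 + 4 = 10$)
$Y{\left(n \right)} = \frac{n + 2 \sqrt{n}}{3 + n}$ ($Y{\left(n \right)} = \frac{n + 2 \sqrt{n}}{n + 3} = \frac{n + 2 \sqrt{n}}{3 + n}$)
$\left(-1\right) 112 \left(Y{\left(8 \right)} - 143\right) = \left(-1\right) 112 \left(\frac{8 + 2 \sqrt{8}}{3 + 8} - 143\right) = - 112 \left(\frac{8 + 2 \cdot 2 \sqrt{2}}{11} - 143\right) = - 112 \left(\frac{8 + 4 \sqrt{2}}{11} - 143\right) = - 112 \left(\left(\frac{8}{11} + \frac{4 \sqrt{2}}{11}\right) - 143\right) = - 112 \left(- \frac{1565}{11} + \frac{4 \sqrt{2}}{11}\right) = \frac{175280}{11} - \frac{448 \sqrt{2}}{11}$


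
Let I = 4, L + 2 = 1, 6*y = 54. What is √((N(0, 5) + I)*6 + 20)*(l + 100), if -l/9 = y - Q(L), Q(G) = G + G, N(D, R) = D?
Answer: 2*√11 ≈ 6.6332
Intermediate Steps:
y = 9 (y = (⅙)*54 = 9)
L = -1 (L = -2 + 1 = -1)
Q(G) = 2*G
l = -99 (l = -9*(9 - 2*(-1)) = -9*(9 - 1*(-2)) = -9*(9 + 2) = -9*11 = -99)
√((N(0, 5) + I)*6 + 20)*(l + 100) = √((0 + 4)*6 + 20)*(-99 + 100) = √(4*6 + 20)*1 = √(24 + 20)*1 = √44*1 = (2*√11)*1 = 2*√11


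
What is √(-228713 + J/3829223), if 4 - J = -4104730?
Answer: I*√3353591287231169095/3829223 ≈ 478.24*I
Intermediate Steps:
J = 4104734 (J = 4 - 1*(-4104730) = 4 + 4104730 = 4104734)
√(-228713 + J/3829223) = √(-228713 + 4104734/3829223) = √(-875788975265/3829223) = I*√3353591287231169095/3829223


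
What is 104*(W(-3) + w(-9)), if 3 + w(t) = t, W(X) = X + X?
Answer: -1872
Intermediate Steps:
W(X) = 2*X
w(t) = -3 + t
104*(W(-3) + w(-9)) = 104*(2*(-3) + (-3 - 9)) = 104*(-6 - 12) = 104*(-18) = -1872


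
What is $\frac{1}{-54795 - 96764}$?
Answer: $- \frac{1}{151559} \approx -6.5981 \cdot 10^{-6}$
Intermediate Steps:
$\frac{1}{-54795 - 96764} = \frac{1}{-151559} = - \frac{1}{151559}$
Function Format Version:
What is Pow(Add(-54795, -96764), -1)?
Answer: Rational(-1, 151559) ≈ -6.5981e-6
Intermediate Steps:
Pow(Add(-54795, -96764), -1) = Pow(-151559, -1) = Rational(-1, 151559)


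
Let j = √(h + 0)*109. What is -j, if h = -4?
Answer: -218*I ≈ -218.0*I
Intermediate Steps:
j = 218*I (j = √(-4 + 0)*109 = √(-4)*109 = (2*I)*109 = 218*I ≈ 218.0*I)
-j = -218*I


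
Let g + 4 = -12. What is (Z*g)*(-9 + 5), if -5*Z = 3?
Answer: -192/5 ≈ -38.400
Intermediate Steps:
g = -16 (g = -4 - 12 = -16)
Z = -⅗ (Z = -⅕*3 = -⅗ ≈ -0.60000)
(Z*g)*(-9 + 5) = (-⅗*(-16))*(-9 + 5) = (48/5)*(-4) = -192/5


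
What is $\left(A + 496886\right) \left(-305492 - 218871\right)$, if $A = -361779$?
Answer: $-70845111841$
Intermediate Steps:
$\left(A + 496886\right) \left(-305492 - 218871\right) = \left(-361779 + 496886\right) \left(-305492 - 218871\right) = 135107 \left(-524363\right) = -70845111841$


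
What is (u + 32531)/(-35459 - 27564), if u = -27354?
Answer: -167/2033 ≈ -0.082145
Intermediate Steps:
(u + 32531)/(-35459 - 27564) = (-27354 + 32531)/(-35459 - 27564) = 5177/(-63023) = 5177*(-1/63023) = -167/2033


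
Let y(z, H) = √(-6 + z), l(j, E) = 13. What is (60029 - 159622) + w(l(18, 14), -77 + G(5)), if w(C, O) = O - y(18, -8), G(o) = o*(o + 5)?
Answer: -99620 - 2*√3 ≈ -99624.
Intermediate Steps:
G(o) = o*(5 + o)
w(C, O) = O - 2*√3 (w(C, O) = O - √(-6 + 18) = O - √12 = O - 2*√3)
(60029 - 159622) + w(l(18, 14), -77 + G(5)) = (60029 - 159622) + ((-77 + 5*(5 + 5)) - 2*√3) = -99593 + ((-77 + 5*10) - 2*√3) = -99593 + ((-77 + 50) - 2*√3) = -99593 + (-27 - 2*√3) = -99620 - 2*√3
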